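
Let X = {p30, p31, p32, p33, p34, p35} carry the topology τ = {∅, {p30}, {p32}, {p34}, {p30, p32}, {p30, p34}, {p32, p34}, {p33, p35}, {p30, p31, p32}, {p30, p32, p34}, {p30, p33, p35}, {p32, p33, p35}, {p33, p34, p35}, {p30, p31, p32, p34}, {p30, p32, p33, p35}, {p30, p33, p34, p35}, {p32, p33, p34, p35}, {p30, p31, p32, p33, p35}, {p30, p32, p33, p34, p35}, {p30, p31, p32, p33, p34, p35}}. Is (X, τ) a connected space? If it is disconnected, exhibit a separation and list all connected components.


(X, τ) is disconnected; components = [{p34}, {p33, p35}, {p30, p31, p32}].

Find clopen sets (U ∈ τ with X ∖ U ∈ τ):
  U = ∅, X ∖ U = {p30, p31, p32, p33, p34, p35} — both open, so U is clopen.
  U = {p34}, X ∖ U = {p30, p31, p32, p33, p35} — both open, so U is clopen.
  U = {p33, p35}, X ∖ U = {p30, p31, p32, p34} — both open, so U is clopen.
  U = {p30, p31, p32}, X ∖ U = {p33, p34, p35} — both open, so U is clopen.
  U = {p33, p34, p35}, X ∖ U = {p30, p31, p32} — both open, so U is clopen.
  U = {p30, p31, p32, p34}, X ∖ U = {p33, p35} — both open, so U is clopen.
  U = {p30, p31, p32, p33, p35}, X ∖ U = {p34} — both open, so U is clopen.
  U = {p30, p31, p32, p33, p34, p35}, X ∖ U = ∅ — both open, so U is clopen.
Nontrivial clopen(s) exist: e.g. {p33, p35}. So (X, τ) is disconnected.
Compute connected components by grouping points that agree on all clopens:
  component: {p34}
  component: {p33, p35}
  component: {p30, p31, p32}


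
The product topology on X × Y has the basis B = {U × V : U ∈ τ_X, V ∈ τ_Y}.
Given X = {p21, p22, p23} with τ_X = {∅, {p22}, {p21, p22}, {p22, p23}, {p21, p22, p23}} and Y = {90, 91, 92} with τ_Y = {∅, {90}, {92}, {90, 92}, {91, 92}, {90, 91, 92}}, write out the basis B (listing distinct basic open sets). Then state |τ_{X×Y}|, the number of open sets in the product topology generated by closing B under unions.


Basis B = {∅ × ∅, {p22} × {90}, {p22} × {92}, {p21, p22} × {90}, {p21, p22} × {92}, {p22} × {90, 92}, {p22, p23} × {90}, {p22} × {91, 92}, {p22, p23} × {92}, {p21, p22, p23} × {90}, {p21, p22, p23} × {92}, {p22} × {90, 91, 92}, {p21, p22} × {90, 92}, {p21, p22} × {91, 92}, {p22, p23} × {90, 92}, {p22, p23} × {91, 92}, {p21, p22} × {90, 91, 92}, {p21, p22, p23} × {90, 92}, {p21, p22, p23} × {91, 92}, {p22, p23} × {90, 91, 92}, {p21, p22, p23} × {90, 91, 92}}; |τ_{X×Y}| = 70.

Enumerate products U × V with U ∈ τ_X, V ∈ τ_Y (deduplicated):
  ∅ × ∅ = {} (∅)
  {p22} × {90} = {(p22,90)}
  {p22} × {92} = {(p22,92)}
  {p21, p22} × {90} = {(p21,90), (p22,90)}
  {p21, p22} × {92} = {(p21,92), (p22,92)}
  {p22} × {90, 92} = {(p22,90), (p22,92)}
  {p22, p23} × {90} = {(p22,90), (p23,90)}
  {p22} × {91, 92} = {(p22,91), (p22,92)}
  {p22, p23} × {92} = {(p22,92), (p23,92)}
  {p21, p22, p23} × {90} = {(p21,90), (p22,90), (p23,90)}
  {p21, p22, p23} × {92} = {(p21,92), (p22,92), (p23,92)}
  {p22} × {90, 91, 92} = {(p22,90), (p22,91), (p22,92)}
  {p21, p22} × {90, 92} = {(p21,90), (p21,92), (p22,90), (p22,92)}
  {p21, p22} × {91, 92} = {(p21,91), (p21,92), (p22,91), (p22,92)}
  {p22, p23} × {90, 92} = {(p22,90), (p22,92), (p23,90), (p23,92)}
  {p22, p23} × {91, 92} = {(p22,91), (p22,92), (p23,91), (p23,92)}
  {p21, p22} × {90, 91, 92} = {(p21,90), (p21,91), (p21,92), (p22,90), (p22,91), (p22,92)}
  {p21, p22, p23} × {90, 92} = {(p21,90), (p21,92), (p22,90), (p22,92), (p23,90), (p23,92)}
  {p21, p22, p23} × {91, 92} = {(p21,91), (p21,92), (p22,91), (p22,92), (p23,91), (p23,92)}
  {p22, p23} × {90, 91, 92} = {(p22,90), (p22,91), (p22,92), (p23,90), (p23,91), (p23,92)}
  {p21, p22, p23} × {90, 91, 92} = {(p21,90), (p21,91), (p21,92), (p22,90), (p22,91), (p22,92), (p23,90), (p23,91), (p23,92)}
These 21 distinct sets form the basis B.
Close under arbitrary unions to get τ_{X×Y}; counting gives |τ_{X×Y}| = 70.


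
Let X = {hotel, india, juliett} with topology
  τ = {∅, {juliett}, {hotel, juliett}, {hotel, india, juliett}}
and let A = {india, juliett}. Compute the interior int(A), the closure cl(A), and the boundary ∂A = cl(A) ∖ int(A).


int(A) = {juliett}, cl(A) = {hotel, india, juliett}, ∂A = {hotel, india}.

Closed sets in (X, τ) are complements of opens:
  closed(X, τ) = {∅, {india}, {hotel, india}, {hotel, india, juliett}}.
int(A) = ⋃ {U ∈ τ : U ⊆ A}. Opens contained in A: ∅, {juliett}.
Taking the union of these: int(A) = {juliett}.
cl(A) = ⋂ {C closed : A ⊆ C}. Closed sets containing A: {hotel, india, juliett}.
Intersecting these: cl(A) = {hotel, india, juliett}.
∂A = cl(A) ∖ int(A) = {hotel, india, juliett} ∖ {juliett} = {hotel, india}.


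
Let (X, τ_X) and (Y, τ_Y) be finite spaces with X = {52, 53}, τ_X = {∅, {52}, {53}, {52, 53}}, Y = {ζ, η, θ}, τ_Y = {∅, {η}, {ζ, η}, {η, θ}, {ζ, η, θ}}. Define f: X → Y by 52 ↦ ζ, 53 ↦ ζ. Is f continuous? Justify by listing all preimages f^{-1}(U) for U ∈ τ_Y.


f IS continuous.

Compute f^{-1}(U) for each U ∈ τ_Y:
  U = ∅: f^{-1}(U) = ∅ ∈ τ_X ✓.
  U = {η}: f^{-1}(U) = ∅ ∈ τ_X ✓.
  U = {ζ, η}: f^{-1}(U) = {52, 53} ∈ τ_X ✓.
  U = {η, θ}: f^{-1}(U) = ∅ ∈ τ_X ✓.
  U = {ζ, η, θ}: f^{-1}(U) = {52, 53} ∈ τ_X ✓.
Every preimage lies in τ_X, so f IS continuous.


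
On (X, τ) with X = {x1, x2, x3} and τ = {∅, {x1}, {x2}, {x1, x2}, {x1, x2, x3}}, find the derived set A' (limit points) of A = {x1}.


A' = {x3}

For each x ∈ X, list the open sets U ∈ τ with x ∈ U, then check whether U ∩ (A ∖ {x}) ≠ ∅ for every such U.
  x = x1: open {x1} ∋ x has {x1} ∩ (A ∖ {x1}) = ∅, so x is NOT a limit point.
  x = x2: open {x2} ∋ x has {x2} ∩ (A ∖ {x2}) = ∅, so x is NOT a limit point.
  x = x3: opens ∋ x are {x1, x2, x3}; each meets A ∖ {x3}, so x IS a limit point.
Collecting: A' = {x3}.


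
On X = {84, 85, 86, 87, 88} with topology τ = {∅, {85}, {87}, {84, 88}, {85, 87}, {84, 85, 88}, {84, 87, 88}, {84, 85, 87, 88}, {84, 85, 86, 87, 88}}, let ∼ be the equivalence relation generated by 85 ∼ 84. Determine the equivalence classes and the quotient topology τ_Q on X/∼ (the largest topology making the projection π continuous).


X/∼ = {[84=85], [86], [87], [88]}; |τ_Q| = 5.

Equivalence classes: [84=85], [86], [87], [88].
Quotient map π: X → X/∼ sends 84 ↦ [84=85], 85 ↦ [84=85], 86 ↦ [86], 87 ↦ [87], 88 ↦ [88].
For each subset V ⊆ X/∼, compute π^{-1}(V) ⊆ X and check whether π^{-1}(V) ∈ τ. V is open in τ_Q iff π^{-1}(V) ∈ τ.
  V = {}: π^{-1}(V) = ∅ ∈ τ ✓.
  V = {[84=85]}: π^{-1}(V) = {84, 85} ∉ τ ✗.
  V = {[86]}: π^{-1}(V) = {86} ∉ τ ✗.
  V = {[84=85], [86]}: π^{-1}(V) = {84, 85, 86} ∉ τ ✗.
  V = {[87]}: π^{-1}(V) = {87} ∈ τ ✓.
  V = {[84=85], [87]}: π^{-1}(V) = {84, 85, 87} ∉ τ ✗.
  V = {[86], [87]}: π^{-1}(V) = {86, 87} ∉ τ ✗.
  V = {[84=85], [86], [87]}: π^{-1}(V) = {84, 85, 86, 87} ∉ τ ✗.
  V = {[88]}: π^{-1}(V) = {88} ∉ τ ✗.
  V = {[84=85], [88]}: π^{-1}(V) = {84, 85, 88} ∈ τ ✓.
  V = {[86], [88]}: π^{-1}(V) = {86, 88} ∉ τ ✗.
  V = {[84=85], [86], [88]}: π^{-1}(V) = {84, 85, 86, 88} ∉ τ ✗.
  V = {[87], [88]}: π^{-1}(V) = {87, 88} ∉ τ ✗.
  V = {[84=85], [87], [88]}: π^{-1}(V) = {84, 85, 87, 88} ∈ τ ✓.
  V = {[86], [87], [88]}: π^{-1}(V) = {86, 87, 88} ∉ τ ✗.
  V = {[84=85], [86], [87], [88]}: π^{-1}(V) = {84, 85, 86, 87, 88} ∈ τ ✓.
Open sets in the quotient: τ_Q = {{}, {[87]}, {[84=85], [88]}, {[84=85], [87], [88]}, {[84=85], [86], [87], [88]}} (5 elements).


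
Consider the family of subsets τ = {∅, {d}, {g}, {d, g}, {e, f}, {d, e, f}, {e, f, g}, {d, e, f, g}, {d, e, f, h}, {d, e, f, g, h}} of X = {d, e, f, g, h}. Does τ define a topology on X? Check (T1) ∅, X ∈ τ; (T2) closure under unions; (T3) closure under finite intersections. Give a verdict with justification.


τ IS a topology on X.

Axiom (T1): ∅ ∈ τ? Yes; X ∈ τ? Yes.
Axiom (T2/T3): check pairwise unions and intersections of members of τ.
All pairwise intersections and unions checked — each lies in τ. Therefore τ satisfies (T1), (T2), (T3): it IS a topology on X.


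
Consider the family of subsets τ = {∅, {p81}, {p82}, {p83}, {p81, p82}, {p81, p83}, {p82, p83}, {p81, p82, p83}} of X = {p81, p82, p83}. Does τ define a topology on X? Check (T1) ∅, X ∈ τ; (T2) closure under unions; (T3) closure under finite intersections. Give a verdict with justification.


τ IS a topology on X.

Axiom (T1): ∅ ∈ τ? Yes; X ∈ τ? Yes.
Axiom (T2/T3): check pairwise unions and intersections of members of τ.
All pairwise intersections and unions checked — each lies in τ. Therefore τ satisfies (T1), (T2), (T3): it IS a topology on X.


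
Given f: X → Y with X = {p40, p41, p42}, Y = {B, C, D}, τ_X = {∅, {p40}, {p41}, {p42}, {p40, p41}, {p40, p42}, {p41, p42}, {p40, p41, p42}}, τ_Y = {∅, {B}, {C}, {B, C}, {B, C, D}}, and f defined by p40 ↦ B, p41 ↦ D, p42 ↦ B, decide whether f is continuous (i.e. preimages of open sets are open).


f IS continuous.

Compute f^{-1}(U) for each U ∈ τ_Y:
  U = ∅: f^{-1}(U) = ∅ ∈ τ_X ✓.
  U = {B}: f^{-1}(U) = {p40, p42} ∈ τ_X ✓.
  U = {C}: f^{-1}(U) = ∅ ∈ τ_X ✓.
  U = {B, C}: f^{-1}(U) = {p40, p42} ∈ τ_X ✓.
  U = {B, C, D}: f^{-1}(U) = {p40, p41, p42} ∈ τ_X ✓.
Every preimage lies in τ_X, so f IS continuous.


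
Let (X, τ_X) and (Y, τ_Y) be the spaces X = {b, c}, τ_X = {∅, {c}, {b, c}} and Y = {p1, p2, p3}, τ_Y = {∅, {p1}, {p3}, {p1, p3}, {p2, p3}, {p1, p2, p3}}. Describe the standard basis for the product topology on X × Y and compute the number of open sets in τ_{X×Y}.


Basis B = {∅ × ∅, {c} × {p1}, {c} × {p3}, {b, c} × {p1}, {b, c} × {p3}, {c} × {p1, p3}, {c} × {p2, p3}, {c} × {p1, p2, p3}, {b, c} × {p1, p3}, {b, c} × {p2, p3}, {b, c} × {p1, p2, p3}}; |τ_{X×Y}| = 18.

Enumerate products U × V with U ∈ τ_X, V ∈ τ_Y (deduplicated):
  ∅ × ∅ = {} (∅)
  {c} × {p1} = {(c,p1)}
  {c} × {p3} = {(c,p3)}
  {b, c} × {p1} = {(b,p1), (c,p1)}
  {b, c} × {p3} = {(b,p3), (c,p3)}
  {c} × {p1, p3} = {(c,p1), (c,p3)}
  {c} × {p2, p3} = {(c,p2), (c,p3)}
  {c} × {p1, p2, p3} = {(c,p1), (c,p2), (c,p3)}
  {b, c} × {p1, p3} = {(b,p1), (b,p3), (c,p1), (c,p3)}
  {b, c} × {p2, p3} = {(b,p2), (b,p3), (c,p2), (c,p3)}
  {b, c} × {p1, p2, p3} = {(b,p1), (b,p2), (b,p3), (c,p1), (c,p2), (c,p3)}
These 11 distinct sets form the basis B.
Close under arbitrary unions to get τ_{X×Y}; counting gives |τ_{X×Y}| = 18.


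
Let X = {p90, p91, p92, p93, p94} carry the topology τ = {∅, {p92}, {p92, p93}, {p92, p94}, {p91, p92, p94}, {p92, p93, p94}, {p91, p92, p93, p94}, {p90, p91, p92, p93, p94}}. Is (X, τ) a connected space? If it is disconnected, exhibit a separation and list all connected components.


(X, τ) is connected.

Find clopen sets (U ∈ τ with X ∖ U ∈ τ):
  U = ∅, X ∖ U = {p90, p91, p92, p93, p94} — both open, so U is clopen.
  U = {p90, p91, p92, p93, p94}, X ∖ U = ∅ — both open, so U is clopen.
Only trivial clopens (∅ and X) exist, so (X, τ) is connected.
Compute connected components by grouping points that agree on all clopens:
  component: {p90, p91, p92, p93, p94}


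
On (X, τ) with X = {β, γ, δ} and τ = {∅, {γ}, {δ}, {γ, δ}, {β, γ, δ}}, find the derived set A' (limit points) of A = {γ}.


A' = {β}

For each x ∈ X, list the open sets U ∈ τ with x ∈ U, then check whether U ∩ (A ∖ {x}) ≠ ∅ for every such U.
  x = β: opens ∋ x are {β, γ, δ}; each meets A ∖ {β}, so x IS a limit point.
  x = γ: open {γ} ∋ x has {γ} ∩ (A ∖ {γ}) = ∅, so x is NOT a limit point.
  x = δ: open {δ} ∋ x has {δ} ∩ (A ∖ {δ}) = ∅, so x is NOT a limit point.
Collecting: A' = {β}.


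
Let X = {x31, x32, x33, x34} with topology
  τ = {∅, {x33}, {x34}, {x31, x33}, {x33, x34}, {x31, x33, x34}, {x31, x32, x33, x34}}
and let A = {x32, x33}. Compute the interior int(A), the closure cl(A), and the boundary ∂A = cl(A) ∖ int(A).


int(A) = {x33}, cl(A) = {x31, x32, x33}, ∂A = {x31, x32}.

Closed sets in (X, τ) are complements of opens:
  closed(X, τ) = {∅, {x32}, {x31, x32}, {x32, x34}, {x31, x32, x33}, {x31, x32, x34}, {x31, x32, x33, x34}}.
int(A) = ⋃ {U ∈ τ : U ⊆ A}. Opens contained in A: ∅, {x33}.
Taking the union of these: int(A) = {x33}.
cl(A) = ⋂ {C closed : A ⊆ C}. Closed sets containing A: {x31, x32, x33}, {x31, x32, x33, x34}.
Intersecting these: cl(A) = {x31, x32, x33}.
∂A = cl(A) ∖ int(A) = {x31, x32, x33} ∖ {x33} = {x31, x32}.


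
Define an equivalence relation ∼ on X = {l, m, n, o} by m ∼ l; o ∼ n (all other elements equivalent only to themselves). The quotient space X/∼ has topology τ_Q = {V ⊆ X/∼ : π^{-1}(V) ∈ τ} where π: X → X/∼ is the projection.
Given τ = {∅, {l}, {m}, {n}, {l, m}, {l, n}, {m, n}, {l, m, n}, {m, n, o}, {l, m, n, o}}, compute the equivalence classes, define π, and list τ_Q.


X/∼ = {[l=m], [n=o]}; |τ_Q| = 3.

Equivalence classes: [l=m], [n=o].
Quotient map π: X → X/∼ sends l ↦ [l=m], m ↦ [l=m], n ↦ [n=o], o ↦ [n=o].
For each subset V ⊆ X/∼, compute π^{-1}(V) ⊆ X and check whether π^{-1}(V) ∈ τ. V is open in τ_Q iff π^{-1}(V) ∈ τ.
  V = {}: π^{-1}(V) = ∅ ∈ τ ✓.
  V = {[l=m]}: π^{-1}(V) = {l, m} ∈ τ ✓.
  V = {[n=o]}: π^{-1}(V) = {n, o} ∉ τ ✗.
  V = {[l=m], [n=o]}: π^{-1}(V) = {l, m, n, o} ∈ τ ✓.
Open sets in the quotient: τ_Q = {{}, {[l=m]}, {[l=m], [n=o]}} (3 elements).


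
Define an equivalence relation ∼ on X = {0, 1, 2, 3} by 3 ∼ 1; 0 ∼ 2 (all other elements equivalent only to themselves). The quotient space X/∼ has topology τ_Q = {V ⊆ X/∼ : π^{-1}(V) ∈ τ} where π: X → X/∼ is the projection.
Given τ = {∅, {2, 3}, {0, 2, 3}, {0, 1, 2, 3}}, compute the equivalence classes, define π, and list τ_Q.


X/∼ = {[0=2], [1=3]}; |τ_Q| = 2.

Equivalence classes: [0=2], [1=3].
Quotient map π: X → X/∼ sends 0 ↦ [0=2], 1 ↦ [1=3], 2 ↦ [0=2], 3 ↦ [1=3].
For each subset V ⊆ X/∼, compute π^{-1}(V) ⊆ X and check whether π^{-1}(V) ∈ τ. V is open in τ_Q iff π^{-1}(V) ∈ τ.
  V = {}: π^{-1}(V) = ∅ ∈ τ ✓.
  V = {[0=2]}: π^{-1}(V) = {0, 2} ∉ τ ✗.
  V = {[1=3]}: π^{-1}(V) = {1, 3} ∉ τ ✗.
  V = {[0=2], [1=3]}: π^{-1}(V) = {0, 1, 2, 3} ∈ τ ✓.
Open sets in the quotient: τ_Q = {{}, {[0=2], [1=3]}} (2 elements).


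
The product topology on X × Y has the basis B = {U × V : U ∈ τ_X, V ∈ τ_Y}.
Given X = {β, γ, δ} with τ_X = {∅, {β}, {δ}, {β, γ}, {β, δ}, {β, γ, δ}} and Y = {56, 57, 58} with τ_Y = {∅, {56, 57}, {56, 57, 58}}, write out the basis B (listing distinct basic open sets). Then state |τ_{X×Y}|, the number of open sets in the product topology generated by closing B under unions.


Basis B = {∅ × ∅, {β} × {56, 57}, {δ} × {56, 57}, {β} × {56, 57, 58}, {δ} × {56, 57, 58}, {β, γ} × {56, 57}, {β, δ} × {56, 57}, {β, γ} × {56, 57, 58}, {β, δ} × {56, 57, 58}, {β, γ, δ} × {56, 57}, {β, γ, δ} × {56, 57, 58}}; |τ_{X×Y}| = 18.

Enumerate products U × V with U ∈ τ_X, V ∈ τ_Y (deduplicated):
  ∅ × ∅ = {} (∅)
  {β} × {56, 57} = {(β,56), (β,57)}
  {δ} × {56, 57} = {(δ,56), (δ,57)}
  {β} × {56, 57, 58} = {(β,56), (β,57), (β,58)}
  {δ} × {56, 57, 58} = {(δ,56), (δ,57), (δ,58)}
  {β, γ} × {56, 57} = {(β,56), (β,57), (γ,56), (γ,57)}
  {β, δ} × {56, 57} = {(β,56), (β,57), (δ,56), (δ,57)}
  {β, γ} × {56, 57, 58} = {(β,56), (β,57), (β,58), (γ,56), (γ,57), (γ,58)}
  {β, δ} × {56, 57, 58} = {(β,56), (β,57), (β,58), (δ,56), (δ,57), (δ,58)}
  {β, γ, δ} × {56, 57} = {(β,56), (β,57), (γ,56), (γ,57), (δ,56), (δ,57)}
  {β, γ, δ} × {56, 57, 58} = {(β,56), (β,57), (β,58), (γ,56), (γ,57), (γ,58), (δ,56), (δ,57), (δ,58)}
These 11 distinct sets form the basis B.
Close under arbitrary unions to get τ_{X×Y}; counting gives |τ_{X×Y}| = 18.


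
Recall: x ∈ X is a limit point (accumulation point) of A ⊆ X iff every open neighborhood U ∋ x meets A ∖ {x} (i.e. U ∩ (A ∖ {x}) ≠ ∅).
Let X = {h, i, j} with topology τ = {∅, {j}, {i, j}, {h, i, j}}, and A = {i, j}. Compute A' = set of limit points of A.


A' = {h, i}

For each x ∈ X, list the open sets U ∈ τ with x ∈ U, then check whether U ∩ (A ∖ {x}) ≠ ∅ for every such U.
  x = h: opens ∋ x are {h, i, j}; each meets A ∖ {h}, so x IS a limit point.
  x = i: opens ∋ x are {i, j}, {h, i, j}; each meets A ∖ {i}, so x IS a limit point.
  x = j: open {j} ∋ x has {j} ∩ (A ∖ {j}) = ∅, so x is NOT a limit point.
Collecting: A' = {h, i}.


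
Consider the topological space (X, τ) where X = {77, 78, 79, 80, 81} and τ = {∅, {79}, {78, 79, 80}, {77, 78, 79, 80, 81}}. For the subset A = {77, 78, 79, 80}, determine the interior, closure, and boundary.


int(A) = {78, 79, 80}, cl(A) = {77, 78, 79, 80, 81}, ∂A = {77, 81}.

Closed sets in (X, τ) are complements of opens:
  closed(X, τ) = {∅, {77, 81}, {77, 78, 80, 81}, {77, 78, 79, 80, 81}}.
int(A) = ⋃ {U ∈ τ : U ⊆ A}. Opens contained in A: ∅, {79}, {78, 79, 80}.
Taking the union of these: int(A) = {78, 79, 80}.
cl(A) = ⋂ {C closed : A ⊆ C}. Closed sets containing A: {77, 78, 79, 80, 81}.
Intersecting these: cl(A) = {77, 78, 79, 80, 81}.
∂A = cl(A) ∖ int(A) = {77, 78, 79, 80, 81} ∖ {78, 79, 80} = {77, 81}.


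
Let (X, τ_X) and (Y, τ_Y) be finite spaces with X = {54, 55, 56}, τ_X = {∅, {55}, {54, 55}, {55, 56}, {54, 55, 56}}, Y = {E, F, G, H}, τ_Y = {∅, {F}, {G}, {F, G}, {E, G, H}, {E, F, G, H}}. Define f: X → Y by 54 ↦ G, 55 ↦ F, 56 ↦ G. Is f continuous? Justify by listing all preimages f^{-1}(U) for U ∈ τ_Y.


f is NOT continuous.

Compute f^{-1}(U) for each U ∈ τ_Y:
  U = ∅: f^{-1}(U) = ∅ ∈ τ_X ✓.
  U = {F}: f^{-1}(U) = {55} ∈ τ_X ✓.
  U = {G}: f^{-1}(U) = {54, 56} ∉ τ_X ✗.
  U = {F, G}: f^{-1}(U) = {54, 55, 56} ∈ τ_X ✓.
  U = {E, G, H}: f^{-1}(U) = {54, 56} ∉ τ_X ✗.
  U = {E, F, G, H}: f^{-1}(U) = {54, 55, 56} ∈ τ_X ✓.
Found U = {G} with f^{-1}(U) = {54, 56} not in τ_X. Therefore f is NOT continuous.


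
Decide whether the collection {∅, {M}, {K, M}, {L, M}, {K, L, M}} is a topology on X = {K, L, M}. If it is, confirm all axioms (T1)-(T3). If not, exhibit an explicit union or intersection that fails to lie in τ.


τ IS a topology on X.

Axiom (T1): ∅ ∈ τ? Yes; X ∈ τ? Yes.
Axiom (T2/T3): check pairwise unions and intersections of members of τ.
All pairwise intersections and unions checked — each lies in τ. Therefore τ satisfies (T1), (T2), (T3): it IS a topology on X.


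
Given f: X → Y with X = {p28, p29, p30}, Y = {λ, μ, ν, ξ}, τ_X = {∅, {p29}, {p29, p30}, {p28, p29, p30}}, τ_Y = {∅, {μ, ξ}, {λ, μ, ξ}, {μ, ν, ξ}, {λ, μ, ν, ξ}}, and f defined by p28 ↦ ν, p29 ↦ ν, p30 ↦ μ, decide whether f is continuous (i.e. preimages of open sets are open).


f is NOT continuous.

Compute f^{-1}(U) for each U ∈ τ_Y:
  U = ∅: f^{-1}(U) = ∅ ∈ τ_X ✓.
  U = {μ, ξ}: f^{-1}(U) = {p30} ∉ τ_X ✗.
  U = {λ, μ, ξ}: f^{-1}(U) = {p30} ∉ τ_X ✗.
  U = {μ, ν, ξ}: f^{-1}(U) = {p28, p29, p30} ∈ τ_X ✓.
  U = {λ, μ, ν, ξ}: f^{-1}(U) = {p28, p29, p30} ∈ τ_X ✓.
Found U = {μ, ξ} with f^{-1}(U) = {p30} not in τ_X. Therefore f is NOT continuous.


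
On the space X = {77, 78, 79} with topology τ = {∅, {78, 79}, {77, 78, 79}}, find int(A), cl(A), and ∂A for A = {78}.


int(A) = ∅, cl(A) = {77, 78, 79}, ∂A = {77, 78, 79}.

Closed sets in (X, τ) are complements of opens:
  closed(X, τ) = {∅, {77}, {77, 78, 79}}.
int(A) = ⋃ {U ∈ τ : U ⊆ A}. Opens contained in A: ∅.
Taking the union of these: int(A) = ∅.
cl(A) = ⋂ {C closed : A ⊆ C}. Closed sets containing A: {77, 78, 79}.
Intersecting these: cl(A) = {77, 78, 79}.
∂A = cl(A) ∖ int(A) = {77, 78, 79} ∖ ∅ = {77, 78, 79}.


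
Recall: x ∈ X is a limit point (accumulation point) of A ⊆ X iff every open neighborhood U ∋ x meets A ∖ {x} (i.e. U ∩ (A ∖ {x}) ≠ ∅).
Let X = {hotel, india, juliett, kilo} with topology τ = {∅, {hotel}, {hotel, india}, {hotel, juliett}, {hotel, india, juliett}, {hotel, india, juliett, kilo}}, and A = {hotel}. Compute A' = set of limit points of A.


A' = {india, juliett, kilo}

For each x ∈ X, list the open sets U ∈ τ with x ∈ U, then check whether U ∩ (A ∖ {x}) ≠ ∅ for every such U.
  x = hotel: open {hotel} ∋ x has {hotel} ∩ (A ∖ {hotel}) = ∅, so x is NOT a limit point.
  x = india: opens ∋ x are {hotel, india}, {hotel, india, juliett}, {hotel, india, juliett, kilo}; each meets A ∖ {india}, so x IS a limit point.
  x = juliett: opens ∋ x are {hotel, juliett}, {hotel, india, juliett}, {hotel, india, juliett, kilo}; each meets A ∖ {juliett}, so x IS a limit point.
  x = kilo: opens ∋ x are {hotel, india, juliett, kilo}; each meets A ∖ {kilo}, so x IS a limit point.
Collecting: A' = {india, juliett, kilo}.


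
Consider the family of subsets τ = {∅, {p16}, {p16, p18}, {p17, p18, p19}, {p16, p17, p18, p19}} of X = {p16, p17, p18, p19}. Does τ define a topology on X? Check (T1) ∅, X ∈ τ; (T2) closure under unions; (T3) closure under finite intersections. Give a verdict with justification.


τ is NOT a topology on X.

Axiom (T1): ∅ ∈ τ? Yes; X ∈ τ? Yes.
Axiom (T2/T3): check pairwise unions and intersections of members of τ.
Counterexample for (T3): {p16, p18} ∩ {p17, p18, p19} = {p18} ∉ τ. Therefore τ is NOT a topology.


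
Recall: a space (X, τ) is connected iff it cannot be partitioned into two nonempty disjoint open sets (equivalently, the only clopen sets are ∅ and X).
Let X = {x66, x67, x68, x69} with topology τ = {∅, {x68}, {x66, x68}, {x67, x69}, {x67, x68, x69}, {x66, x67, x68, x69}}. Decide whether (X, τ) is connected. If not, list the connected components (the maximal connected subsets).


(X, τ) is disconnected; components = [{x66, x68}, {x67, x69}].

Find clopen sets (U ∈ τ with X ∖ U ∈ τ):
  U = ∅, X ∖ U = {x66, x67, x68, x69} — both open, so U is clopen.
  U = {x66, x68}, X ∖ U = {x67, x69} — both open, so U is clopen.
  U = {x67, x69}, X ∖ U = {x66, x68} — both open, so U is clopen.
  U = {x66, x67, x68, x69}, X ∖ U = ∅ — both open, so U is clopen.
Nontrivial clopen(s) exist: e.g. {x67, x69}. So (X, τ) is disconnected.
Compute connected components by grouping points that agree on all clopens:
  component: {x66, x68}
  component: {x67, x69}


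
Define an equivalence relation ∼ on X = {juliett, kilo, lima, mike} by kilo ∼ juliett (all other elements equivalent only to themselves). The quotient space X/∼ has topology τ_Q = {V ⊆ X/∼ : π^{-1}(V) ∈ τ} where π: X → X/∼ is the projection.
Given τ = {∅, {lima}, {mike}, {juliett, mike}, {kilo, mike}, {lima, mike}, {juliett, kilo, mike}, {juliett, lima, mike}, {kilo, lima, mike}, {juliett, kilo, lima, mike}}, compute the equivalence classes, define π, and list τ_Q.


X/∼ = {[juliett=kilo], [lima], [mike]}; |τ_Q| = 6.

Equivalence classes: [juliett=kilo], [lima], [mike].
Quotient map π: X → X/∼ sends juliett ↦ [juliett=kilo], kilo ↦ [juliett=kilo], lima ↦ [lima], mike ↦ [mike].
For each subset V ⊆ X/∼, compute π^{-1}(V) ⊆ X and check whether π^{-1}(V) ∈ τ. V is open in τ_Q iff π^{-1}(V) ∈ τ.
  V = {}: π^{-1}(V) = ∅ ∈ τ ✓.
  V = {[juliett=kilo]}: π^{-1}(V) = {juliett, kilo} ∉ τ ✗.
  V = {[lima]}: π^{-1}(V) = {lima} ∈ τ ✓.
  V = {[juliett=kilo], [lima]}: π^{-1}(V) = {juliett, kilo, lima} ∉ τ ✗.
  V = {[mike]}: π^{-1}(V) = {mike} ∈ τ ✓.
  V = {[juliett=kilo], [mike]}: π^{-1}(V) = {juliett, kilo, mike} ∈ τ ✓.
  V = {[lima], [mike]}: π^{-1}(V) = {lima, mike} ∈ τ ✓.
  V = {[juliett=kilo], [lima], [mike]}: π^{-1}(V) = {juliett, kilo, lima, mike} ∈ τ ✓.
Open sets in the quotient: τ_Q = {{}, {[lima]}, {[mike]}, {[juliett=kilo], [mike]}, {[lima], [mike]}, {[juliett=kilo], [lima], [mike]}} (6 elements).


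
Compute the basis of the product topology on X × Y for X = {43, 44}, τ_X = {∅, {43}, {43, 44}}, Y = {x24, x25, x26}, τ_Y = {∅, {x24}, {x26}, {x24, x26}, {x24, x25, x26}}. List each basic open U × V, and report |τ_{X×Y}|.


Basis B = {∅ × ∅, {43} × {x24}, {43} × {x26}, {43} × {x24, x26}, {43, 44} × {x24}, {43, 44} × {x26}, {43} × {x24, x25, x26}, {43, 44} × {x24, x26}, {43, 44} × {x24, x25, x26}}; |τ_{X×Y}| = 14.

Enumerate products U × V with U ∈ τ_X, V ∈ τ_Y (deduplicated):
  ∅ × ∅ = {} (∅)
  {43} × {x24} = {(43,x24)}
  {43} × {x26} = {(43,x26)}
  {43} × {x24, x26} = {(43,x24), (43,x26)}
  {43, 44} × {x24} = {(43,x24), (44,x24)}
  {43, 44} × {x26} = {(43,x26), (44,x26)}
  {43} × {x24, x25, x26} = {(43,x24), (43,x25), (43,x26)}
  {43, 44} × {x24, x26} = {(43,x24), (43,x26), (44,x24), (44,x26)}
  {43, 44} × {x24, x25, x26} = {(43,x24), (43,x25), (43,x26), (44,x24), (44,x25), (44,x26)}
These 9 distinct sets form the basis B.
Close under arbitrary unions to get τ_{X×Y}; counting gives |τ_{X×Y}| = 14.


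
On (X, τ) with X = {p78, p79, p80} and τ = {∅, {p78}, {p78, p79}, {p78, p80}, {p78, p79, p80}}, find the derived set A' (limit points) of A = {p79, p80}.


A' = ∅

For each x ∈ X, list the open sets U ∈ τ with x ∈ U, then check whether U ∩ (A ∖ {x}) ≠ ∅ for every such U.
  x = p78: open {p78} ∋ x has {p78} ∩ (A ∖ {p78}) = ∅, so x is NOT a limit point.
  x = p79: open {p78, p79} ∋ x has {p78, p79} ∩ (A ∖ {p79}) = ∅, so x is NOT a limit point.
  x = p80: open {p78, p80} ∋ x has {p78, p80} ∩ (A ∖ {p80}) = ∅, so x is NOT a limit point.
Collecting: A' = ∅.


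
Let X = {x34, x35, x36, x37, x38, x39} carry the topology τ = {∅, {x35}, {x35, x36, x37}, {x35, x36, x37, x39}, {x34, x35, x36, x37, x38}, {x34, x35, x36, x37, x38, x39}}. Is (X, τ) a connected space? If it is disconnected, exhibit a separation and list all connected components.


(X, τ) is connected.

Find clopen sets (U ∈ τ with X ∖ U ∈ τ):
  U = ∅, X ∖ U = {x34, x35, x36, x37, x38, x39} — both open, so U is clopen.
  U = {x34, x35, x36, x37, x38, x39}, X ∖ U = ∅ — both open, so U is clopen.
Only trivial clopens (∅ and X) exist, so (X, τ) is connected.
Compute connected components by grouping points that agree on all clopens:
  component: {x34, x35, x36, x37, x38, x39}


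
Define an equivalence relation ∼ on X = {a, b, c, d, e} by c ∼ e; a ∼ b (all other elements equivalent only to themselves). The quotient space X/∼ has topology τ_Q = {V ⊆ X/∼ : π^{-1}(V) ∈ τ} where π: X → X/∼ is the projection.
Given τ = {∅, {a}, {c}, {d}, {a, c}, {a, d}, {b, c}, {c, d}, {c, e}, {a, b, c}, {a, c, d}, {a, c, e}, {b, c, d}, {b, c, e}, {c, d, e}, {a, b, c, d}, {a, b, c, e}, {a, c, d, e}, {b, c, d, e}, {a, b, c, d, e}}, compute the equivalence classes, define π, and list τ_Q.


X/∼ = {[a=b], [c=e], [d]}; |τ_Q| = 6.

Equivalence classes: [a=b], [c=e], [d].
Quotient map π: X → X/∼ sends a ↦ [a=b], b ↦ [a=b], c ↦ [c=e], d ↦ [d], e ↦ [c=e].
For each subset V ⊆ X/∼, compute π^{-1}(V) ⊆ X and check whether π^{-1}(V) ∈ τ. V is open in τ_Q iff π^{-1}(V) ∈ τ.
  V = {}: π^{-1}(V) = ∅ ∈ τ ✓.
  V = {[a=b]}: π^{-1}(V) = {a, b} ∉ τ ✗.
  V = {[c=e]}: π^{-1}(V) = {c, e} ∈ τ ✓.
  V = {[a=b], [c=e]}: π^{-1}(V) = {a, b, c, e} ∈ τ ✓.
  V = {[d]}: π^{-1}(V) = {d} ∈ τ ✓.
  V = {[a=b], [d]}: π^{-1}(V) = {a, b, d} ∉ τ ✗.
  V = {[c=e], [d]}: π^{-1}(V) = {c, d, e} ∈ τ ✓.
  V = {[a=b], [c=e], [d]}: π^{-1}(V) = {a, b, c, d, e} ∈ τ ✓.
Open sets in the quotient: τ_Q = {{}, {[c=e]}, {[a=b], [c=e]}, {[d]}, {[c=e], [d]}, {[a=b], [c=e], [d]}} (6 elements).


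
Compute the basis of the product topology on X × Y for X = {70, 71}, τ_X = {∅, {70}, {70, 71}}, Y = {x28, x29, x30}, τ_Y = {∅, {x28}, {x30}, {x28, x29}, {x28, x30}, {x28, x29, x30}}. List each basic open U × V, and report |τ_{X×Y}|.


Basis B = {∅ × ∅, {70} × {x28}, {70} × {x30}, {70} × {x28, x29}, {70} × {x28, x30}, {70, 71} × {x28}, {70, 71} × {x30}, {70} × {x28, x29, x30}, {70, 71} × {x28, x29}, {70, 71} × {x28, x30}, {70, 71} × {x28, x29, x30}}; |τ_{X×Y}| = 18.

Enumerate products U × V with U ∈ τ_X, V ∈ τ_Y (deduplicated):
  ∅ × ∅ = {} (∅)
  {70} × {x28} = {(70,x28)}
  {70} × {x30} = {(70,x30)}
  {70} × {x28, x29} = {(70,x28), (70,x29)}
  {70} × {x28, x30} = {(70,x28), (70,x30)}
  {70, 71} × {x28} = {(70,x28), (71,x28)}
  {70, 71} × {x30} = {(70,x30), (71,x30)}
  {70} × {x28, x29, x30} = {(70,x28), (70,x29), (70,x30)}
  {70, 71} × {x28, x29} = {(70,x28), (70,x29), (71,x28), (71,x29)}
  {70, 71} × {x28, x30} = {(70,x28), (70,x30), (71,x28), (71,x30)}
  {70, 71} × {x28, x29, x30} = {(70,x28), (70,x29), (70,x30), (71,x28), (71,x29), (71,x30)}
These 11 distinct sets form the basis B.
Close under arbitrary unions to get τ_{X×Y}; counting gives |τ_{X×Y}| = 18.


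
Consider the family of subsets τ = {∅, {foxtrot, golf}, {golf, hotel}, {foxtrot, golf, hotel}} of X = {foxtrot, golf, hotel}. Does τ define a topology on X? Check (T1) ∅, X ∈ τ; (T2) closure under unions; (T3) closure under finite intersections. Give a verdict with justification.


τ is NOT a topology on X.

Axiom (T1): ∅ ∈ τ? Yes; X ∈ τ? Yes.
Axiom (T2/T3): check pairwise unions and intersections of members of τ.
Counterexample for (T3): {foxtrot, golf} ∩ {golf, hotel} = {golf} ∉ τ. Therefore τ is NOT a topology.


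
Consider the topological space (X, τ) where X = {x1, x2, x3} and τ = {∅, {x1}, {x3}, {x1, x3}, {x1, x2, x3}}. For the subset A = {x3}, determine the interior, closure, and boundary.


int(A) = {x3}, cl(A) = {x2, x3}, ∂A = {x2}.

Closed sets in (X, τ) are complements of opens:
  closed(X, τ) = {∅, {x2}, {x1, x2}, {x2, x3}, {x1, x2, x3}}.
int(A) = ⋃ {U ∈ τ : U ⊆ A}. Opens contained in A: ∅, {x3}.
Taking the union of these: int(A) = {x3}.
cl(A) = ⋂ {C closed : A ⊆ C}. Closed sets containing A: {x2, x3}, {x1, x2, x3}.
Intersecting these: cl(A) = {x2, x3}.
∂A = cl(A) ∖ int(A) = {x2, x3} ∖ {x3} = {x2}.


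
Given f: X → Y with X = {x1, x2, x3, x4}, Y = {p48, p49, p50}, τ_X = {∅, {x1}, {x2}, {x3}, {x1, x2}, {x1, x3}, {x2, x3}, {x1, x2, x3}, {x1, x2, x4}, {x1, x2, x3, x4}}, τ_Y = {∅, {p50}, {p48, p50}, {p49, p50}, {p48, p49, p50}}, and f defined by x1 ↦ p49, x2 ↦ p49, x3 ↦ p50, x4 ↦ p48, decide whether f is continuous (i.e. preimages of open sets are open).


f is NOT continuous.

Compute f^{-1}(U) for each U ∈ τ_Y:
  U = ∅: f^{-1}(U) = ∅ ∈ τ_X ✓.
  U = {p50}: f^{-1}(U) = {x3} ∈ τ_X ✓.
  U = {p48, p50}: f^{-1}(U) = {x3, x4} ∉ τ_X ✗.
  U = {p49, p50}: f^{-1}(U) = {x1, x2, x3} ∈ τ_X ✓.
  U = {p48, p49, p50}: f^{-1}(U) = {x1, x2, x3, x4} ∈ τ_X ✓.
Found U = {p48, p50} with f^{-1}(U) = {x3, x4} not in τ_X. Therefore f is NOT continuous.


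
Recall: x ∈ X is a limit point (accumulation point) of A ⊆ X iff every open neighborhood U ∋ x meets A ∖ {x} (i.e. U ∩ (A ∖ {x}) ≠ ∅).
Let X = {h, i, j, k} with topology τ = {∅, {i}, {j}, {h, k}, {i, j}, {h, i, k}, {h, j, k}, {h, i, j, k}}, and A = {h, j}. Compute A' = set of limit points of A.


A' = {k}

For each x ∈ X, list the open sets U ∈ τ with x ∈ U, then check whether U ∩ (A ∖ {x}) ≠ ∅ for every such U.
  x = h: open {h, k} ∋ x has {h, k} ∩ (A ∖ {h}) = ∅, so x is NOT a limit point.
  x = i: open {i} ∋ x has {i} ∩ (A ∖ {i}) = ∅, so x is NOT a limit point.
  x = j: open {j} ∋ x has {j} ∩ (A ∖ {j}) = ∅, so x is NOT a limit point.
  x = k: opens ∋ x are {h, k}, {h, i, k}, {h, j, k}, {h, i, j, k}; each meets A ∖ {k}, so x IS a limit point.
Collecting: A' = {k}.


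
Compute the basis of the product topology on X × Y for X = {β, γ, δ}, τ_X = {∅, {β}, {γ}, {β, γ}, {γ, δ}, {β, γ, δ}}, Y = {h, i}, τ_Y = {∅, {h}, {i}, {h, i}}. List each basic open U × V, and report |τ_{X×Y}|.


Basis B = {∅ × ∅, {β} × {h}, {β} × {i}, {γ} × {h}, {γ} × {i}, {β} × {h, i}, {β, γ} × {h}, {β, γ} × {i}, {γ} × {h, i}, {γ, δ} × {h}, {γ, δ} × {i}, {β, γ, δ} × {h}, {β, γ, δ} × {i}, {β, γ} × {h, i}, {γ, δ} × {h, i}, {β, γ, δ} × {h, i}}; |τ_{X×Y}| = 36.

Enumerate products U × V with U ∈ τ_X, V ∈ τ_Y (deduplicated):
  ∅ × ∅ = {} (∅)
  {β} × {h} = {(β,h)}
  {β} × {i} = {(β,i)}
  {γ} × {h} = {(γ,h)}
  {γ} × {i} = {(γ,i)}
  {β} × {h, i} = {(β,h), (β,i)}
  {β, γ} × {h} = {(β,h), (γ,h)}
  {β, γ} × {i} = {(β,i), (γ,i)}
  {γ} × {h, i} = {(γ,h), (γ,i)}
  {γ, δ} × {h} = {(γ,h), (δ,h)}
  {γ, δ} × {i} = {(γ,i), (δ,i)}
  {β, γ, δ} × {h} = {(β,h), (γ,h), (δ,h)}
  {β, γ, δ} × {i} = {(β,i), (γ,i), (δ,i)}
  {β, γ} × {h, i} = {(β,h), (β,i), (γ,h), (γ,i)}
  {γ, δ} × {h, i} = {(γ,h), (γ,i), (δ,h), (δ,i)}
  {β, γ, δ} × {h, i} = {(β,h), (β,i), (γ,h), (γ,i), (δ,h), (δ,i)}
These 16 distinct sets form the basis B.
Close under arbitrary unions to get τ_{X×Y}; counting gives |τ_{X×Y}| = 36.


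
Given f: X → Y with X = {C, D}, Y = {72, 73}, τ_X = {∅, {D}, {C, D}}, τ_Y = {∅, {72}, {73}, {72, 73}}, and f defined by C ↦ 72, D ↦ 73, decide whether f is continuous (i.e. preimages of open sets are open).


f is NOT continuous.

Compute f^{-1}(U) for each U ∈ τ_Y:
  U = ∅: f^{-1}(U) = ∅ ∈ τ_X ✓.
  U = {72}: f^{-1}(U) = {C} ∉ τ_X ✗.
  U = {73}: f^{-1}(U) = {D} ∈ τ_X ✓.
  U = {72, 73}: f^{-1}(U) = {C, D} ∈ τ_X ✓.
Found U = {72} with f^{-1}(U) = {C} not in τ_X. Therefore f is NOT continuous.


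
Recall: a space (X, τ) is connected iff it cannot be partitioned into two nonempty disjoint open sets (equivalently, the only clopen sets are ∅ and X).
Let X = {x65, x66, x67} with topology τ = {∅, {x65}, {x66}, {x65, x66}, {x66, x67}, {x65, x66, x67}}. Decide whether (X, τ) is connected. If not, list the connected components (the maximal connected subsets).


(X, τ) is disconnected; components = [{x65}, {x66, x67}].

Find clopen sets (U ∈ τ with X ∖ U ∈ τ):
  U = ∅, X ∖ U = {x65, x66, x67} — both open, so U is clopen.
  U = {x65}, X ∖ U = {x66, x67} — both open, so U is clopen.
  U = {x66, x67}, X ∖ U = {x65} — both open, so U is clopen.
  U = {x65, x66, x67}, X ∖ U = ∅ — both open, so U is clopen.
Nontrivial clopen(s) exist: e.g. {x66, x67}. So (X, τ) is disconnected.
Compute connected components by grouping points that agree on all clopens:
  component: {x65}
  component: {x66, x67}


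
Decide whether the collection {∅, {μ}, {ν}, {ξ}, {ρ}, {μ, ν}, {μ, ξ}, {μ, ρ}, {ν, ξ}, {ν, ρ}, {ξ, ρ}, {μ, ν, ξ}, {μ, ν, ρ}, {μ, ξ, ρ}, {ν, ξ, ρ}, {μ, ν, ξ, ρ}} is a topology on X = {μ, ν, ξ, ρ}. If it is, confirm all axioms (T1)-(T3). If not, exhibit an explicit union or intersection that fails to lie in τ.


τ IS a topology on X.

Axiom (T1): ∅ ∈ τ? Yes; X ∈ τ? Yes.
Axiom (T2/T3): check pairwise unions and intersections of members of τ.
All pairwise intersections and unions checked — each lies in τ. Therefore τ satisfies (T1), (T2), (T3): it IS a topology on X.


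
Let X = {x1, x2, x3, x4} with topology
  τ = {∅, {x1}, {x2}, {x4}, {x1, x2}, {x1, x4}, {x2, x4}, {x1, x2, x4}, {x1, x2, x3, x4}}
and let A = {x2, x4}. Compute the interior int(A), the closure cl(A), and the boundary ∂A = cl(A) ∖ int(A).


int(A) = {x2, x4}, cl(A) = {x2, x3, x4}, ∂A = {x3}.

Closed sets in (X, τ) are complements of opens:
  closed(X, τ) = {∅, {x3}, {x1, x3}, {x2, x3}, {x3, x4}, {x1, x2, x3}, {x1, x3, x4}, {x2, x3, x4}, {x1, x2, x3, x4}}.
int(A) = ⋃ {U ∈ τ : U ⊆ A}. Opens contained in A: ∅, {x2}, {x4}, {x2, x4}.
Taking the union of these: int(A) = {x2, x4}.
cl(A) = ⋂ {C closed : A ⊆ C}. Closed sets containing A: {x2, x3, x4}, {x1, x2, x3, x4}.
Intersecting these: cl(A) = {x2, x3, x4}.
∂A = cl(A) ∖ int(A) = {x2, x3, x4} ∖ {x2, x4} = {x3}.


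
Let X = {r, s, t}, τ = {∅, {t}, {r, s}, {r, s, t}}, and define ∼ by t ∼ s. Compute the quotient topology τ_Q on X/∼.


X/∼ = {[r], [s=t]}; |τ_Q| = 2.

Equivalence classes: [r], [s=t].
Quotient map π: X → X/∼ sends r ↦ [r], s ↦ [s=t], t ↦ [s=t].
For each subset V ⊆ X/∼, compute π^{-1}(V) ⊆ X and check whether π^{-1}(V) ∈ τ. V is open in τ_Q iff π^{-1}(V) ∈ τ.
  V = {}: π^{-1}(V) = ∅ ∈ τ ✓.
  V = {[r]}: π^{-1}(V) = {r} ∉ τ ✗.
  V = {[s=t]}: π^{-1}(V) = {s, t} ∉ τ ✗.
  V = {[r], [s=t]}: π^{-1}(V) = {r, s, t} ∈ τ ✓.
Open sets in the quotient: τ_Q = {{}, {[r], [s=t]}} (2 elements).


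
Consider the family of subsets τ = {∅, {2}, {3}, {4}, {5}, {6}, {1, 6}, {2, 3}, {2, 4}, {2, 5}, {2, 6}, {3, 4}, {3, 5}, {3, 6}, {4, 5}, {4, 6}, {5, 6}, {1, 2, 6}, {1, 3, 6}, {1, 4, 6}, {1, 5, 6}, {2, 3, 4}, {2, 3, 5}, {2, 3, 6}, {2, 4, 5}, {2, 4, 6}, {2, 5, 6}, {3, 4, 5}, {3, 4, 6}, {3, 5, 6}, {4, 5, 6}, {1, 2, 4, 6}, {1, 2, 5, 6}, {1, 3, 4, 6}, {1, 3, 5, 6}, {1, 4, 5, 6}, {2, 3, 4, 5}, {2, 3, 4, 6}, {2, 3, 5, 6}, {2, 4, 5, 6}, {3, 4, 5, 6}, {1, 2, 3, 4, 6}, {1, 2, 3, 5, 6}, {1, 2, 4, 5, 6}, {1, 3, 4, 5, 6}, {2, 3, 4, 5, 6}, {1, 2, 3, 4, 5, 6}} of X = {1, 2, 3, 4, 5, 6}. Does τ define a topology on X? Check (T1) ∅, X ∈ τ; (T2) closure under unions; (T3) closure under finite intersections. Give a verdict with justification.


τ is NOT a topology on X.

Axiom (T1): ∅ ∈ τ? Yes; X ∈ τ? Yes.
Axiom (T2/T3): check pairwise unions and intersections of members of τ.
Counterexample for (T2): {2} ∪ {1, 3, 6} = {1, 2, 3, 6} ∉ τ. Therefore τ is NOT a topology.


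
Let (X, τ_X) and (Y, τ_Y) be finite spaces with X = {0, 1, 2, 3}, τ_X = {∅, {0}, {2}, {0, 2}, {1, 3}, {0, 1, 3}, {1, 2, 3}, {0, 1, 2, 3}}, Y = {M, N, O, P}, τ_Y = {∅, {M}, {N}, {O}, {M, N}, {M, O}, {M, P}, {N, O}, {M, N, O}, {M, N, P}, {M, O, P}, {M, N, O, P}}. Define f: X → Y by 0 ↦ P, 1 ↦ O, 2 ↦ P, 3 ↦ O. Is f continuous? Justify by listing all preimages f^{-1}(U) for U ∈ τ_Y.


f IS continuous.

Compute f^{-1}(U) for each U ∈ τ_Y:
  U = ∅: f^{-1}(U) = ∅ ∈ τ_X ✓.
  U = {M}: f^{-1}(U) = ∅ ∈ τ_X ✓.
  U = {N}: f^{-1}(U) = ∅ ∈ τ_X ✓.
  U = {O}: f^{-1}(U) = {1, 3} ∈ τ_X ✓.
  U = {M, N}: f^{-1}(U) = ∅ ∈ τ_X ✓.
  U = {M, O}: f^{-1}(U) = {1, 3} ∈ τ_X ✓.
  U = {M, P}: f^{-1}(U) = {0, 2} ∈ τ_X ✓.
  U = {N, O}: f^{-1}(U) = {1, 3} ∈ τ_X ✓.
  U = {M, N, O}: f^{-1}(U) = {1, 3} ∈ τ_X ✓.
  U = {M, N, P}: f^{-1}(U) = {0, 2} ∈ τ_X ✓.
  U = {M, O, P}: f^{-1}(U) = {0, 1, 2, 3} ∈ τ_X ✓.
  U = {M, N, O, P}: f^{-1}(U) = {0, 1, 2, 3} ∈ τ_X ✓.
Every preimage lies in τ_X, so f IS continuous.


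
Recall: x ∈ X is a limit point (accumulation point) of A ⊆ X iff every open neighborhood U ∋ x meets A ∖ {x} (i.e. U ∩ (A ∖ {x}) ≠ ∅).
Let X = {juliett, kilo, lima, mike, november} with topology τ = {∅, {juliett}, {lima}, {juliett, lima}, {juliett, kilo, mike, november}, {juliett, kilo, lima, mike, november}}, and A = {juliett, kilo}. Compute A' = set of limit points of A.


A' = {kilo, mike, november}

For each x ∈ X, list the open sets U ∈ τ with x ∈ U, then check whether U ∩ (A ∖ {x}) ≠ ∅ for every such U.
  x = juliett: open {juliett} ∋ x has {juliett} ∩ (A ∖ {juliett}) = ∅, so x is NOT a limit point.
  x = kilo: opens ∋ x are {juliett, kilo, mike, november}, {juliett, kilo, lima, mike, november}; each meets A ∖ {kilo}, so x IS a limit point.
  x = lima: open {lima} ∋ x has {lima} ∩ (A ∖ {lima}) = ∅, so x is NOT a limit point.
  x = mike: opens ∋ x are {juliett, kilo, mike, november}, {juliett, kilo, lima, mike, november}; each meets A ∖ {mike}, so x IS a limit point.
  x = november: opens ∋ x are {juliett, kilo, mike, november}, {juliett, kilo, lima, mike, november}; each meets A ∖ {november}, so x IS a limit point.
Collecting: A' = {kilo, mike, november}.
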